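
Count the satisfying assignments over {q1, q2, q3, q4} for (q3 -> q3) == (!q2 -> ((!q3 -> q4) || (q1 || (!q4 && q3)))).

Initial set: {((q3 -> q3) == (!q2 -> ((!q3 -> q4) || (q1 || (!q4 && q3)))))}.
((q3 -> q3) == (!q2 -> ((!q3 -> q4) || (q1 || (!q4 && q3))))): β-rule — branch into (q3 -> q3), (!q2 -> ((!q3 -> q4) || (q1 || (!q4 && q3))))  //  !(q3 -> q3), !(!q2 -> ((!q3 -> q4) || (q1 || (!q4 && q3)))).
  branch 1 (add (q3 -> q3), (!q2 -> ((!q3 -> q4) || (q1 || (!q4 && q3))))):
    (q3 -> q3): β-rule — branch into !q3  //  q3.
      branch 1.1 (add !q3):
        (!q2 -> ((!q3 -> q4) || (q1 || (!q4 && q3)))): β-rule — branch into !!q2  //  ((!q3 -> q4) || (q1 || (!q4 && q3))).
          branch 1.1.1 (add !!q2):
            ○ open, literals {q2=T, q3=F}.
          branch 1.1.2 (add ((!q3 -> q4) || (q1 || (!q4 && q3)))):
            ((!q3 -> q4) || (q1 || (!q4 && q3))): β-rule — branch into (!q3 -> q4)  //  (q1 || (!q4 && q3)).
              branch 1.1.2.1 (add (!q3 -> q4)):
                (!q3 -> q4): β-rule — branch into !!q3  //  q4.
                  branch 1.1.2.1.1 (add !!q3):
                    × closes — contains both q3 and !q3.
                  branch 1.1.2.1.2 (add q4):
                    ○ open, literals {q3=F, q4=T}.
              branch 1.1.2.2 (add (q1 || (!q4 && q3))):
                (q1 || (!q4 && q3)): β-rule — branch into q1  //  (!q4 && q3).
                  branch 1.1.2.2.1 (add q1):
                    ○ open, literals {q1=T, q3=F}.
                  branch 1.1.2.2.2 (add (!q4 && q3)):
                    (!q4 && q3): α-rule — add !q4, q3.
                    × closes — contains both q3 and !q3.
      branch 1.2 (add q3):
        (!q2 -> ((!q3 -> q4) || (q1 || (!q4 && q3)))): β-rule — branch into !!q2  //  ((!q3 -> q4) || (q1 || (!q4 && q3))).
          branch 1.2.1 (add !!q2):
            ○ open, literals {q2=T, q3=T}.
          branch 1.2.2 (add ((!q3 -> q4) || (q1 || (!q4 && q3)))):
            ((!q3 -> q4) || (q1 || (!q4 && q3))): β-rule — branch into (!q3 -> q4)  //  (q1 || (!q4 && q3)).
              branch 1.2.2.1 (add (!q3 -> q4)):
                (!q3 -> q4): β-rule — branch into !!q3  //  q4.
                  branch 1.2.2.1.1 (add !!q3):
                    ○ open, literals {q3=T}.
                  branch 1.2.2.1.2 (add q4):
                    ○ open, literals {q3=T, q4=T}.
              branch 1.2.2.2 (add (q1 || (!q4 && q3))):
                (q1 || (!q4 && q3)): β-rule — branch into q1  //  (!q4 && q3).
                  branch 1.2.2.2.1 (add q1):
                    ○ open, literals {q1=T, q3=T}.
                  branch 1.2.2.2.2 (add (!q4 && q3)):
                    (!q4 && q3): α-rule — add !q4, q3.
                    ○ open, literals {q3=T, q4=F}.
  branch 2 (add !(q3 -> q3), !(!q2 -> ((!q3 -> q4) || (q1 || (!q4 && q3))))):
    !(q3 -> q3): α-rule — add q3, !q3.
    × closes — contains both q3 and !q3.
3 branches closed, 8 open.
Each open branch fixes some atoms; the unmentioned ones are free. Counting distinct full assignments: branch {q2=T, q3=F} (q1, q4) contributes 4 new; branch {q3=F, q4=T} (q1, q2) contributes 2 new; branch {q1=T, q3=F} (q2, q4) contributes 1 new; branch {q2=T, q3=T} (q1, q4) contributes 4 new; branch {q3=T} (q1, q2, q4) contributes 4 new; branch {q3=T, q4=T} (q1, q2) contributes 0 new; branch {q1=T, q3=T} (q2, q4) contributes 0 new; branch {q3=T, q4=F} (q1, q2) contributes 0 new. Total: 15.

15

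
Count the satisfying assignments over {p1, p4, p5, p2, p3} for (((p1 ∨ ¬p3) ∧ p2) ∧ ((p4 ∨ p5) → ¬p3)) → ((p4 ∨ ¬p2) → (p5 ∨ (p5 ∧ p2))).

Initial set: {T ((((p1 ∨ ¬p3) ∧ p2) ∧ ((p4 ∨ p5) → ¬p3)) → ((p4 ∨ ¬p2) → (p5 ∨ (p5 ∧ p2))))}.
T ((((p1 ∨ ¬p3) ∧ p2) ∧ ((p4 ∨ p5) → ¬p3)) → ((p4 ∨ ¬p2) → (p5 ∨ (p5 ∧ p2)))): β-rule — branch into F (((p1 ∨ ¬p3) ∧ p2) ∧ ((p4 ∨ p5) → ¬p3))  //  T ((p4 ∨ ¬p2) → (p5 ∨ (p5 ∧ p2))).
  branch 1 (add F (((p1 ∨ ¬p3) ∧ p2) ∧ ((p4 ∨ p5) → ¬p3))):
    F (((p1 ∨ ¬p3) ∧ p2) ∧ ((p4 ∨ p5) → ¬p3)): β-rule — branch into F ((p1 ∨ ¬p3) ∧ p2)  //  F ((p4 ∨ p5) → ¬p3).
      branch 1.1 (add F ((p1 ∨ ¬p3) ∧ p2)):
        F ((p1 ∨ ¬p3) ∧ p2): β-rule — branch into F (p1 ∨ ¬p3)  //  F p2.
          branch 1.1.1 (add F (p1 ∨ ¬p3)):
            F (p1 ∨ ¬p3): α-rule — add F p1, F ¬p3.
            ○ open, literals {p1=F, p3=T}.
          branch 1.1.2 (add F p2):
            ○ open, literals {p2=F}.
      branch 1.2 (add F ((p4 ∨ p5) → ¬p3)):
        F ((p4 ∨ p5) → ¬p3): α-rule — add T (p4 ∨ p5), F ¬p3.
        T (p4 ∨ p5): β-rule — branch into T p4  //  T p5.
          branch 1.2.1 (add T p4):
            ○ open, literals {p3=T, p4=T}.
          branch 1.2.2 (add T p5):
            ○ open, literals {p3=T, p5=T}.
  branch 2 (add T ((p4 ∨ ¬p2) → (p5 ∨ (p5 ∧ p2)))):
    T ((p4 ∨ ¬p2) → (p5 ∨ (p5 ∧ p2))): β-rule — branch into F (p4 ∨ ¬p2)  //  T (p5 ∨ (p5 ∧ p2)).
      branch 2.1 (add F (p4 ∨ ¬p2)):
        F (p4 ∨ ¬p2): α-rule — add F p4, F ¬p2.
        ○ open, literals {p2=T, p4=F}.
      branch 2.2 (add T (p5 ∨ (p5 ∧ p2))):
        T (p5 ∨ (p5 ∧ p2)): β-rule — branch into T p5  //  T (p5 ∧ p2).
          branch 2.2.1 (add T p5):
            ○ open, literals {p5=T}.
          branch 2.2.2 (add T (p5 ∧ p2)):
            T (p5 ∧ p2): α-rule — add T p5, T p2.
            ○ open, literals {p2=T, p5=T}.
0 branches closed, 7 open.
Each open branch fixes some atoms; the unmentioned ones are free. Counting distinct full assignments: branch {p1=F, p3=T} (p4, p5, p2) contributes 8 new; branch {p2=F} (p1, p4, p5, p3) contributes 12 new; branch {p3=T, p4=T} (p1, p5, p2) contributes 2 new; branch {p3=T, p5=T} (p1, p4, p2) contributes 1 new; branch {p2=T, p4=F} (p1, p5, p3) contributes 5 new; branch {p5=T} (p1, p4, p2, p3) contributes 2 new; branch {p2=T, p5=T} (p1, p4, p3) contributes 0 new. Total: 30.

30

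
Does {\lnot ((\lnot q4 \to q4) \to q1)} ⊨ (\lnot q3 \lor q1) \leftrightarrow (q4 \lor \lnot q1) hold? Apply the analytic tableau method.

No

Initial set: {T \lnot ((\lnot q4 \to q4) \to q1); F ((\lnot q3 \lor q1) \leftrightarrow (q4 \lor \lnot q1))}.
T \lnot ((\lnot q4 \to q4) \to q1): α-rule — add T (\lnot q4 \to q4), F q1.
F ((\lnot q3 \lor q1) \leftrightarrow (q4 \lor \lnot q1)): β-rule — branch into T (\lnot q3 \lor q1), F (q4 \lor \lnot q1)  //  F (\lnot q3 \lor q1), T (q4 \lor \lnot q1).
  branch 1 (add T (\lnot q3 \lor q1), F (q4 \lor \lnot q1)):
    F (q4 \lor \lnot q1): α-rule — add F q4, F \lnot q1.
    × closes — contains both q1 and \lnot q1.
  branch 2 (add F (\lnot q3 \lor q1), T (q4 \lor \lnot q1)):
    F (\lnot q3 \lor q1): α-rule — add F \lnot q3, F q1.
    T (\lnot q4 \to q4): β-rule — branch into F \lnot q4  //  T q4.
      branch 2.1 (add F \lnot q4):
        T (q4 \lor \lnot q1): β-rule — branch into T q4  //  T \lnot q1.
          branch 2.1.1 (add T q4):
            ○ open, literals {q1=false, q3=true, q4=true}.
          branch 2.1.2 (add T \lnot q1):
            ○ open, literals {q1=false, q3=true, q4=true}.
      branch 2.2 (add T q4):
        T (q4 \lor \lnot q1): β-rule — branch into T q4  //  T \lnot q1.
          branch 2.2.1 (add T q4):
            ○ open, literals {q1=false, q3=true, q4=true}.
          branch 2.2.2 (add T \lnot q1):
            ○ open, literals {q1=false, q3=true, q4=true}.
1 branch closed, 4 open.
An open branch gives a countermodel: q1=false, q3=true, q4=true (unmentioned atoms arbitrary); the premises hold there but the conclusion fails.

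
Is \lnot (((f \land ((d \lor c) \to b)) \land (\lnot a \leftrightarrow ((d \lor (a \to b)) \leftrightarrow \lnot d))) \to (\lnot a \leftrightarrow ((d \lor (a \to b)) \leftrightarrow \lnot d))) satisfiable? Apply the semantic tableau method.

Initial set: {\lnot (((f \land ((d \lor c) \to b)) \land (\lnot a \leftrightarrow ((d \lor (a \to b)) \leftrightarrow \lnot d))) \to (\lnot a \leftrightarrow ((d \lor (a \to b)) \leftrightarrow \lnot d)))}.
\lnot (((f \land ((d \lor c) \to b)) \land (\lnot a \leftrightarrow ((d \lor (a \to b)) \leftrightarrow \lnot d))) \to (\lnot a \leftrightarrow ((d \lor (a \to b)) \leftrightarrow \lnot d))): α-rule — add ((f \land ((d \lor c) \to b)) \land (\lnot a \leftrightarrow ((d \lor (a \to b)) \leftrightarrow \lnot d))), \lnot (\lnot a \leftrightarrow ((d \lor (a \to b)) \leftrightarrow \lnot d)).
((f \land ((d \lor c) \to b)) \land (\lnot a \leftrightarrow ((d \lor (a \to b)) \leftrightarrow \lnot d))): α-rule — add (f \land ((d \lor c) \to b)), (\lnot a \leftrightarrow ((d \lor (a \to b)) \leftrightarrow \lnot d)).
(f \land ((d \lor c) \to b)): α-rule — add f, ((d \lor c) \to b).
\lnot (\lnot a \leftrightarrow ((d \lor (a \to b)) \leftrightarrow \lnot d)): β-rule — branch into \lnot a, \lnot ((d \lor (a \to b)) \leftrightarrow \lnot d)  //  \lnot \lnot a, ((d \lor (a \to b)) \leftrightarrow \lnot d).
  branch 1 (add \lnot a, \lnot ((d \lor (a \to b)) \leftrightarrow \lnot d)):
    (\lnot a \leftrightarrow ((d \lor (a \to b)) \leftrightarrow \lnot d)): β-rule — branch into \lnot a, ((d \lor (a \to b)) \leftrightarrow \lnot d)  //  \lnot \lnot a, \lnot ((d \lor (a \to b)) \leftrightarrow \lnot d).
      branch 1.1 (add \lnot a, ((d \lor (a \to b)) \leftrightarrow \lnot d)):
        ((d \lor c) \to b): β-rule — branch into \lnot (d \lor c)  //  b.
          branch 1.1.1 (add \lnot (d \lor c)):
            \lnot (d \lor c): α-rule — add \lnot d, \lnot c.
            \lnot ((d \lor (a \to b)) \leftrightarrow \lnot d): β-rule — branch into (d \lor (a \to b)), \lnot \lnot d  //  \lnot (d \lor (a \to b)), \lnot d.
              branch 1.1.1.1 (add (d \lor (a \to b)), \lnot \lnot d):
                × closes — contains both d and \lnot d.
              branch 1.1.1.2 (add \lnot (d \lor (a \to b)), \lnot d):
                \lnot (d \lor (a \to b)): α-rule — add \lnot d, \lnot (a \to b).
                \lnot (a \to b): α-rule — add a, \lnot b.
                × closes — contains both a and \lnot a.
          branch 1.1.2 (add b):
            \lnot ((d \lor (a \to b)) \leftrightarrow \lnot d): β-rule — branch into (d \lor (a \to b)), \lnot \lnot d  //  \lnot (d \lor (a \to b)), \lnot d.
              branch 1.1.2.1 (add (d \lor (a \to b)), \lnot \lnot d):
                ((d \lor (a \to b)) \leftrightarrow \lnot d): β-rule — branch into (d \lor (a \to b)), \lnot d  //  \lnot (d \lor (a \to b)), \lnot \lnot d.
                  branch 1.1.2.1.1 (add (d \lor (a \to b)), \lnot d):
                    × closes — contains both d and \lnot d.
                  branch 1.1.2.1.2 (add \lnot (d \lor (a \to b)), \lnot \lnot d):
                    \lnot (d \lor (a \to b)): α-rule — add \lnot d, \lnot (a \to b).
                    × closes — contains both d and \lnot d.
              branch 1.1.2.2 (add \lnot (d \lor (a \to b)), \lnot d):
                \lnot (d \lor (a \to b)): α-rule — add \lnot d, \lnot (a \to b).
                \lnot (a \to b): α-rule — add a, \lnot b.
                × closes — contains both a and \lnot a.
      branch 1.2 (add \lnot \lnot a, \lnot ((d \lor (a \to b)) \leftrightarrow \lnot d)):
        × closes — contains both a and \lnot a.
  branch 2 (add \lnot \lnot a, ((d \lor (a \to b)) \leftrightarrow \lnot d)):
    (\lnot a \leftrightarrow ((d \lor (a \to b)) \leftrightarrow \lnot d)): β-rule — branch into \lnot a, ((d \lor (a \to b)) \leftrightarrow \lnot d)  //  \lnot \lnot a, \lnot ((d \lor (a \to b)) \leftrightarrow \lnot d).
      branch 2.1 (add \lnot a, ((d \lor (a \to b)) \leftrightarrow \lnot d)):
        × closes — contains both a and \lnot a.
      branch 2.2 (add \lnot \lnot a, \lnot ((d \lor (a \to b)) \leftrightarrow \lnot d)):
        ((d \lor c) \to b): β-rule — branch into \lnot (d \lor c)  //  b.
          branch 2.2.1 (add \lnot (d \lor c)):
            \lnot (d \lor c): α-rule — add \lnot d, \lnot c.
            ((d \lor (a \to b)) \leftrightarrow \lnot d): β-rule — branch into (d \lor (a \to b)), \lnot d  //  \lnot (d \lor (a \to b)), \lnot \lnot d.
              branch 2.2.1.1 (add (d \lor (a \to b)), \lnot d):
                \lnot ((d \lor (a \to b)) \leftrightarrow \lnot d): β-rule — branch into (d \lor (a \to b)), \lnot \lnot d  //  \lnot (d \lor (a \to b)), \lnot d.
                  branch 2.2.1.1.1 (add (d \lor (a \to b)), \lnot \lnot d):
                    × closes — contains both d and \lnot d.
                  branch 2.2.1.1.2 (add \lnot (d \lor (a \to b)), \lnot d):
                    \lnot (d \lor (a \to b)): α-rule — add \lnot d, \lnot (a \to b).
                    \lnot (a \to b): α-rule — add a, \lnot b.
                    (d \lor (a \to b)): β-rule — branch into d  //  (a \to b).
                      branch 2.2.1.1.2.1 (add d):
                        × closes — contains both d and \lnot d.
                      branch 2.2.1.1.2.2 (add (a \to b)):
                        (a \to b): β-rule — branch into \lnot a  //  b.
                          branch 2.2.1.1.2.2.1 (add \lnot a):
                            × closes — contains both a and \lnot a.
                          branch 2.2.1.1.2.2.2 (add b):
                            × closes — contains both b and \lnot b.
              branch 2.2.1.2 (add \lnot (d \lor (a \to b)), \lnot \lnot d):
                × closes — contains both d and \lnot d.
          branch 2.2.2 (add b):
            ((d \lor (a \to b)) \leftrightarrow \lnot d): β-rule — branch into (d \lor (a \to b)), \lnot d  //  \lnot (d \lor (a \to b)), \lnot \lnot d.
              branch 2.2.2.1 (add (d \lor (a \to b)), \lnot d):
                \lnot ((d \lor (a \to b)) \leftrightarrow \lnot d): β-rule — branch into (d \lor (a \to b)), \lnot \lnot d  //  \lnot (d \lor (a \to b)), \lnot d.
                  branch 2.2.2.1.1 (add (d \lor (a \to b)), \lnot \lnot d):
                    × closes — contains both d and \lnot d.
                  branch 2.2.2.1.2 (add \lnot (d \lor (a \to b)), \lnot d):
                    \lnot (d \lor (a \to b)): α-rule — add \lnot d, \lnot (a \to b).
                    \lnot (a \to b): α-rule — add a, \lnot b.
                    × closes — contains both b and \lnot b.
              branch 2.2.2.2 (add \lnot (d \lor (a \to b)), \lnot \lnot d):
                \lnot (d \lor (a \to b)): α-rule — add \lnot d, \lnot (a \to b).
                × closes — contains both d and \lnot d.
All 15 branches close.
Every branch closed; the formula is unsatisfiable.

Unsatisfiable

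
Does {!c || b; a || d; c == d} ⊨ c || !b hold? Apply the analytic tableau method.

Initial set: {T (!c || b); T (a || d); T (c == d); F (c || !b)}.
F (c || !b): α-rule — add F c, F !b.
T (!c || b): β-rule — branch into T !c  //  T b.
  branch 1 (add T !c):
    T (a || d): β-rule — branch into T a  //  T d.
      branch 1.1 (add T a):
        T (c == d): β-rule — branch into T c, T d  //  F c, F d.
          branch 1.1.1 (add T c, T d):
            × closes — contains both c and !c.
          branch 1.1.2 (add F c, F d):
            ○ open, literals {a=1, b=1, c=0, d=0}.
      branch 1.2 (add T d):
        T (c == d): β-rule — branch into T c, T d  //  F c, F d.
          branch 1.2.1 (add T c, T d):
            × closes — contains both c and !c.
          branch 1.2.2 (add F c, F d):
            × closes — contains both d and !d.
  branch 2 (add T b):
    T (a || d): β-rule — branch into T a  //  T d.
      branch 2.1 (add T a):
        T (c == d): β-rule — branch into T c, T d  //  F c, F d.
          branch 2.1.1 (add T c, T d):
            × closes — contains both c and !c.
          branch 2.1.2 (add F c, F d):
            ○ open, literals {a=1, b=1, c=0, d=0}.
      branch 2.2 (add T d):
        T (c == d): β-rule — branch into T c, T d  //  F c, F d.
          branch 2.2.1 (add T c, T d):
            × closes — contains both c and !c.
          branch 2.2.2 (add F c, F d):
            × closes — contains both d and !d.
6 branches closed, 2 open.
An open branch gives a countermodel: a=1, b=1, c=0, d=0 (unmentioned atoms arbitrary); the premises hold there but the conclusion fails.

No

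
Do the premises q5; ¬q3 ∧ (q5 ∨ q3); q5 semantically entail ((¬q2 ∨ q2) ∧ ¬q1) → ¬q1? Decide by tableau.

Yes

Initial set: {q5; (¬q3 ∧ (q5 ∨ q3)); q5; ¬(((¬q2 ∨ q2) ∧ ¬q1) → ¬q1)}.
(¬q3 ∧ (q5 ∨ q3)): α-rule — add ¬q3, (q5 ∨ q3).
¬(((¬q2 ∨ q2) ∧ ¬q1) → ¬q1): α-rule — add ((¬q2 ∨ q2) ∧ ¬q1), ¬¬q1.
((¬q2 ∨ q2) ∧ ¬q1): α-rule — add (¬q2 ∨ q2), ¬q1.
× closes — contains both q1 and ¬q1.
All 1 branch closes.
Every branch closed, so the premises entail the conclusion.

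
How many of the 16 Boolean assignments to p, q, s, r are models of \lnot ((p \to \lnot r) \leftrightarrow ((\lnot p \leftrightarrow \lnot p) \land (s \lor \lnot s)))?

Initial set: {T \lnot ((p \to \lnot r) \leftrightarrow ((\lnot p \leftrightarrow \lnot p) \land (s \lor \lnot s)))}.
T \lnot ((p \to \lnot r) \leftrightarrow ((\lnot p \leftrightarrow \lnot p) \land (s \lor \lnot s))): β-rule — branch into T (p \to \lnot r), F ((\lnot p \leftrightarrow \lnot p) \land (s \lor \lnot s))  //  F (p \to \lnot r), T ((\lnot p \leftrightarrow \lnot p) \land (s \lor \lnot s)).
  branch 1 (add T (p \to \lnot r), F ((\lnot p \leftrightarrow \lnot p) \land (s \lor \lnot s))):
    T (p \to \lnot r): β-rule — branch into F p  //  T \lnot r.
      branch 1.1 (add F p):
        F ((\lnot p \leftrightarrow \lnot p) \land (s \lor \lnot s)): β-rule — branch into F (\lnot p \leftrightarrow \lnot p)  //  F (s \lor \lnot s).
          branch 1.1.1 (add F (\lnot p \leftrightarrow \lnot p)):
            F (\lnot p \leftrightarrow \lnot p): β-rule — branch into T \lnot p, F \lnot p  //  F \lnot p, T \lnot p.
              branch 1.1.1.1 (add T \lnot p, F \lnot p):
                × closes — contains both p and \lnot p.
              branch 1.1.1.2 (add F \lnot p, T \lnot p):
                × closes — contains both p and \lnot p.
          branch 1.1.2 (add F (s \lor \lnot s)):
            F (s \lor \lnot s): α-rule — add F s, F \lnot s.
            × closes — contains both s and \lnot s.
      branch 1.2 (add T \lnot r):
        F ((\lnot p \leftrightarrow \lnot p) \land (s \lor \lnot s)): β-rule — branch into F (\lnot p \leftrightarrow \lnot p)  //  F (s \lor \lnot s).
          branch 1.2.1 (add F (\lnot p \leftrightarrow \lnot p)):
            F (\lnot p \leftrightarrow \lnot p): β-rule — branch into T \lnot p, F \lnot p  //  F \lnot p, T \lnot p.
              branch 1.2.1.1 (add T \lnot p, F \lnot p):
                × closes — contains both p and \lnot p.
              branch 1.2.1.2 (add F \lnot p, T \lnot p):
                × closes — contains both p and \lnot p.
          branch 1.2.2 (add F (s \lor \lnot s)):
            F (s \lor \lnot s): α-rule — add F s, F \lnot s.
            × closes — contains both s and \lnot s.
  branch 2 (add F (p \to \lnot r), T ((\lnot p \leftrightarrow \lnot p) \land (s \lor \lnot s))):
    F (p \to \lnot r): α-rule — add T p, F \lnot r.
    T ((\lnot p \leftrightarrow \lnot p) \land (s \lor \lnot s)): α-rule — add T (\lnot p \leftrightarrow \lnot p), T (s \lor \lnot s).
    T (\lnot p \leftrightarrow \lnot p): β-rule — branch into T \lnot p, T \lnot p  //  F \lnot p, F \lnot p.
      branch 2.1 (add T \lnot p, T \lnot p):
        × closes — contains both p and \lnot p.
      branch 2.2 (add F \lnot p, F \lnot p):
        T (s \lor \lnot s): β-rule — branch into T s  //  T \lnot s.
          branch 2.2.1 (add T s):
            ○ open, literals {p=T, r=T, s=T}.
          branch 2.2.2 (add T \lnot s):
            ○ open, literals {p=T, r=T, s=F}.
7 branches closed, 2 open.
Each open branch fixes some atoms; the unmentioned ones are free. Counting distinct full assignments: branch {p=T, r=T, s=T} (q) contributes 2 new; branch {p=T, r=T, s=F} (q) contributes 2 new. Total: 4.

4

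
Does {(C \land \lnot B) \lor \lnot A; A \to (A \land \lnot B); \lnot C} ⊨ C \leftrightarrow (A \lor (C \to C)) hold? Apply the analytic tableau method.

No

Initial set: {T ((C \land \lnot B) \lor \lnot A); T (A \to (A \land \lnot B)); T \lnot C; F (C \leftrightarrow (A \lor (C \to C)))}.
T ((C \land \lnot B) \lor \lnot A): β-rule — branch into T (C \land \lnot B)  //  T \lnot A.
  branch 1 (add T (C \land \lnot B)):
    T (C \land \lnot B): α-rule — add T C, T \lnot B.
    × closes — contains both C and \lnot C.
  branch 2 (add T \lnot A):
    T (A \to (A \land \lnot B)): β-rule — branch into F A  //  T (A \land \lnot B).
      branch 2.1 (add F A):
        F (C \leftrightarrow (A \lor (C \to C))): β-rule — branch into T C, F (A \lor (C \to C))  //  F C, T (A \lor (C \to C)).
          branch 2.1.1 (add T C, F (A \lor (C \to C))):
            × closes — contains both C and \lnot C.
          branch 2.1.2 (add F C, T (A \lor (C \to C))):
            T (A \lor (C \to C)): β-rule — branch into T A  //  T (C \to C).
              branch 2.1.2.1 (add T A):
                × closes — contains both A and \lnot A.
              branch 2.1.2.2 (add T (C \to C)):
                T (C \to C): β-rule — branch into F C  //  T C.
                  branch 2.1.2.2.1 (add F C):
                    ○ open, literals {A=F, C=F}.
                  branch 2.1.2.2.2 (add T C):
                    × closes — contains both C and \lnot C.
      branch 2.2 (add T (A \land \lnot B)):
        T (A \land \lnot B): α-rule — add T A, T \lnot B.
        × closes — contains both A and \lnot A.
5 branches closed, 1 open.
An open branch gives a countermodel: A=F, C=F (unmentioned atoms arbitrary); the premises hold there but the conclusion fails.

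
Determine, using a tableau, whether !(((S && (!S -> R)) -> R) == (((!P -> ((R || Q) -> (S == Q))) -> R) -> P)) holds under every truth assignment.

Not valid

Assume the negation and expand:
Initial set: {!!(((S && (!S -> R)) -> R) == (((!P -> ((R || Q) -> (S == Q))) -> R) -> P))}.
!!(((S && (!S -> R)) -> R) == (((!P -> ((R || Q) -> (S == Q))) -> R) -> P)): β-rule — branch into ((S && (!S -> R)) -> R), (((!P -> ((R || Q) -> (S == Q))) -> R) -> P)  //  !((S && (!S -> R)) -> R), !(((!P -> ((R || Q) -> (S == Q))) -> R) -> P).
  branch 1 (add ((S && (!S -> R)) -> R), (((!P -> ((R || Q) -> (S == Q))) -> R) -> P)):
    ((S && (!S -> R)) -> R): β-rule — branch into !(S && (!S -> R))  //  R.
      branch 1.1 (add !(S && (!S -> R))):
        (((!P -> ((R || Q) -> (S == Q))) -> R) -> P): β-rule — branch into !((!P -> ((R || Q) -> (S == Q))) -> R)  //  P.
          branch 1.1.1 (add !((!P -> ((R || Q) -> (S == Q))) -> R)):
            !((!P -> ((R || Q) -> (S == Q))) -> R): α-rule — add (!P -> ((R || Q) -> (S == Q))), !R.
            !(S && (!S -> R)): β-rule — branch into !S  //  !(!S -> R).
              branch 1.1.1.1 (add !S):
                (!P -> ((R || Q) -> (S == Q))): β-rule — branch into !!P  //  ((R || Q) -> (S == Q)).
                  branch 1.1.1.1.1 (add !!P):
                    ○ open, literals {P=true, R=false, S=false}.
                  branch 1.1.1.1.2 (add ((R || Q) -> (S == Q))):
                    ((R || Q) -> (S == Q)): β-rule — branch into !(R || Q)  //  (S == Q).
                      branch 1.1.1.1.2.1 (add !(R || Q)):
                        !(R || Q): α-rule — add !R, !Q.
                        ○ open, literals {Q=false, R=false, S=false}.
                      branch 1.1.1.1.2.2 (add (S == Q)):
                        (S == Q): β-rule — branch into S, Q  //  !S, !Q.
                          branch 1.1.1.1.2.2.1 (add S, Q):
                            × closes — contains both S and !S.
                          branch 1.1.1.1.2.2.2 (add !S, !Q):
                            ○ open, literals {Q=false, R=false, S=false}.
              branch 1.1.1.2 (add !(!S -> R)):
                !(!S -> R): α-rule — add !S, !R.
                (!P -> ((R || Q) -> (S == Q))): β-rule — branch into !!P  //  ((R || Q) -> (S == Q)).
                  branch 1.1.1.2.1 (add !!P):
                    ○ open, literals {P=true, R=false, S=false}.
                  branch 1.1.1.2.2 (add ((R || Q) -> (S == Q))):
                    ((R || Q) -> (S == Q)): β-rule — branch into !(R || Q)  //  (S == Q).
                      branch 1.1.1.2.2.1 (add !(R || Q)):
                        !(R || Q): α-rule — add !R, !Q.
                        ○ open, literals {Q=false, R=false, S=false}.
                      branch 1.1.1.2.2.2 (add (S == Q)):
                        (S == Q): β-rule — branch into S, Q  //  !S, !Q.
                          branch 1.1.1.2.2.2.1 (add S, Q):
                            × closes — contains both S and !S.
                          branch 1.1.1.2.2.2.2 (add !S, !Q):
                            ○ open, literals {Q=false, R=false, S=false}.
          branch 1.1.2 (add P):
            !(S && (!S -> R)): β-rule — branch into !S  //  !(!S -> R).
              branch 1.1.2.1 (add !S):
                ○ open, literals {P=true, S=false}.
              branch 1.1.2.2 (add !(!S -> R)):
                !(!S -> R): α-rule — add !S, !R.
                ○ open, literals {P=true, R=false, S=false}.
      branch 1.2 (add R):
        (((!P -> ((R || Q) -> (S == Q))) -> R) -> P): β-rule — branch into !((!P -> ((R || Q) -> (S == Q))) -> R)  //  P.
          branch 1.2.1 (add !((!P -> ((R || Q) -> (S == Q))) -> R)):
            !((!P -> ((R || Q) -> (S == Q))) -> R): α-rule — add (!P -> ((R || Q) -> (S == Q))), !R.
            × closes — contains both R and !R.
          branch 1.2.2 (add P):
            ○ open, literals {P=true, R=true}.
  branch 2 (add !((S && (!S -> R)) -> R), !(((!P -> ((R || Q) -> (S == Q))) -> R) -> P)):
    !((S && (!S -> R)) -> R): α-rule — add (S && (!S -> R)), !R.
    !(((!P -> ((R || Q) -> (S == Q))) -> R) -> P): α-rule — add ((!P -> ((R || Q) -> (S == Q))) -> R), !P.
    (S && (!S -> R)): α-rule — add S, (!S -> R).
    ((!P -> ((R || Q) -> (S == Q))) -> R): β-rule — branch into !(!P -> ((R || Q) -> (S == Q)))  //  R.
      branch 2.1 (add !(!P -> ((R || Q) -> (S == Q)))):
        !(!P -> ((R || Q) -> (S == Q))): α-rule — add !P, !((R || Q) -> (S == Q)).
        !((R || Q) -> (S == Q)): α-rule — add (R || Q), !(S == Q).
        (!S -> R): β-rule — branch into !!S  //  R.
          branch 2.1.1 (add !!S):
            (R || Q): β-rule — branch into R  //  Q.
              branch 2.1.1.1 (add R):
                × closes — contains both R and !R.
              branch 2.1.1.2 (add Q):
                !(S == Q): β-rule — branch into S, !Q  //  !S, Q.
                  branch 2.1.1.2.1 (add S, !Q):
                    × closes — contains both Q and !Q.
                  branch 2.1.1.2.2 (add !S, Q):
                    × closes — contains both S and !S.
          branch 2.1.2 (add R):
            × closes — contains both R and !R.
      branch 2.2 (add R):
        × closes — contains both R and !R.
8 branches closed, 9 open.
An open branch gives a countermodel: P=true, R=false, S=false (unmentioned atoms arbitrary); under it the original formula is false.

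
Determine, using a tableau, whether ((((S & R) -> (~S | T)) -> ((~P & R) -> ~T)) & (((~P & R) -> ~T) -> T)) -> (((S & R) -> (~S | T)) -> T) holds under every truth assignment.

Valid

Assume the negation and expand:
Initial set: {F (((((S & R) -> (~S | T)) -> ((~P & R) -> ~T)) & (((~P & R) -> ~T) -> T)) -> (((S & R) -> (~S | T)) -> T))}.
F (((((S & R) -> (~S | T)) -> ((~P & R) -> ~T)) & (((~P & R) -> ~T) -> T)) -> (((S & R) -> (~S | T)) -> T)): α-rule — add T ((((S & R) -> (~S | T)) -> ((~P & R) -> ~T)) & (((~P & R) -> ~T) -> T)), F (((S & R) -> (~S | T)) -> T).
T ((((S & R) -> (~S | T)) -> ((~P & R) -> ~T)) & (((~P & R) -> ~T) -> T)): α-rule — add T (((S & R) -> (~S | T)) -> ((~P & R) -> ~T)), T (((~P & R) -> ~T) -> T).
F (((S & R) -> (~S | T)) -> T): α-rule — add T ((S & R) -> (~S | T)), F T.
T (((S & R) -> (~S | T)) -> ((~P & R) -> ~T)): β-rule — branch into F ((S & R) -> (~S | T))  //  T ((~P & R) -> ~T).
  branch 1 (add F ((S & R) -> (~S | T))):
    F ((S & R) -> (~S | T)): α-rule — add T (S & R), F (~S | T).
    T (S & R): α-rule — add T S, T R.
    F (~S | T): α-rule — add F ~S, F T.
    T (((~P & R) -> ~T) -> T): β-rule — branch into F ((~P & R) -> ~T)  //  T T.
      branch 1.1 (add F ((~P & R) -> ~T)):
        F ((~P & R) -> ~T): α-rule — add T (~P & R), F ~T.
        × closes — contains both T and ~T.
      branch 1.2 (add T T):
        × closes — contains both T and ~T.
  branch 2 (add T ((~P & R) -> ~T)):
    T (((~P & R) -> ~T) -> T): β-rule — branch into F ((~P & R) -> ~T)  //  T T.
      branch 2.1 (add F ((~P & R) -> ~T)):
        F ((~P & R) -> ~T): α-rule — add T (~P & R), F ~T.
        × closes — contains both T and ~T.
      branch 2.2 (add T T):
        × closes — contains both T and ~T.
All 4 branches close.
Every branch closed, so the negation is unsatisfiable and the formula is valid.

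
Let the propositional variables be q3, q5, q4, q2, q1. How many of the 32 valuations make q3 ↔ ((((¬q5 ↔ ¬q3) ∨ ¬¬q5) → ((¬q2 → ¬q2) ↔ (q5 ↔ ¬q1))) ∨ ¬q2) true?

18

Initial set: {(q3 ↔ ((((¬q5 ↔ ¬q3) ∨ ¬¬q5) → ((¬q2 → ¬q2) ↔ (q5 ↔ ¬q1))) ∨ ¬q2))}.
(q3 ↔ ((((¬q5 ↔ ¬q3) ∨ ¬¬q5) → ((¬q2 → ¬q2) ↔ (q5 ↔ ¬q1))) ∨ ¬q2)): β-rule — branch into q3, ((((¬q5 ↔ ¬q3) ∨ ¬¬q5) → ((¬q2 → ¬q2) ↔ (q5 ↔ ¬q1))) ∨ ¬q2)  //  ¬q3, ¬((((¬q5 ↔ ¬q3) ∨ ¬¬q5) → ((¬q2 → ¬q2) ↔ (q5 ↔ ¬q1))) ∨ ¬q2).
  branch 1 (add q3, ((((¬q5 ↔ ¬q3) ∨ ¬¬q5) → ((¬q2 → ¬q2) ↔ (q5 ↔ ¬q1))) ∨ ¬q2)):
    ((((¬q5 ↔ ¬q3) ∨ ¬¬q5) → ((¬q2 → ¬q2) ↔ (q5 ↔ ¬q1))) ∨ ¬q2): β-rule — branch into (((¬q5 ↔ ¬q3) ∨ ¬¬q5) → ((¬q2 → ¬q2) ↔ (q5 ↔ ¬q1)))  //  ¬q2.
      branch 1.1 (add (((¬q5 ↔ ¬q3) ∨ ¬¬q5) → ((¬q2 → ¬q2) ↔ (q5 ↔ ¬q1)))):
        (((¬q5 ↔ ¬q3) ∨ ¬¬q5) → ((¬q2 → ¬q2) ↔ (q5 ↔ ¬q1))): β-rule — branch into ¬((¬q5 ↔ ¬q3) ∨ ¬¬q5)  //  ((¬q2 → ¬q2) ↔ (q5 ↔ ¬q1)).
          branch 1.1.1 (add ¬((¬q5 ↔ ¬q3) ∨ ¬¬q5)):
            ¬((¬q5 ↔ ¬q3) ∨ ¬¬q5): α-rule — add ¬(¬q5 ↔ ¬q3), ¬¬¬q5.
            ¬¬¬q5: drop double negation, giving ¬q5.
            ¬(¬q5 ↔ ¬q3): β-rule — branch into ¬q5, ¬¬q3  //  ¬¬q5, ¬q3.
              branch 1.1.1.1 (add ¬q5, ¬¬q3):
                ○ open, literals {q3=1, q5=0}.
              branch 1.1.1.2 (add ¬¬q5, ¬q3):
                × closes — contains both q5 and ¬q5.
          branch 1.1.2 (add ((¬q2 → ¬q2) ↔ (q5 ↔ ¬q1))):
            ((¬q2 → ¬q2) ↔ (q5 ↔ ¬q1)): β-rule — branch into (¬q2 → ¬q2), (q5 ↔ ¬q1)  //  ¬(¬q2 → ¬q2), ¬(q5 ↔ ¬q1).
              branch 1.1.2.1 (add (¬q2 → ¬q2), (q5 ↔ ¬q1)):
                (¬q2 → ¬q2): β-rule — branch into ¬¬q2  //  ¬q2.
                  branch 1.1.2.1.1 (add ¬¬q2):
                    (q5 ↔ ¬q1): β-rule — branch into q5, ¬q1  //  ¬q5, ¬¬q1.
                      branch 1.1.2.1.1.1 (add q5, ¬q1):
                        ○ open, literals {q1=0, q2=1, q3=1, q5=1}.
                      branch 1.1.2.1.1.2 (add ¬q5, ¬¬q1):
                        ○ open, literals {q1=1, q2=1, q3=1, q5=0}.
                  branch 1.1.2.1.2 (add ¬q2):
                    (q5 ↔ ¬q1): β-rule — branch into q5, ¬q1  //  ¬q5, ¬¬q1.
                      branch 1.1.2.1.2.1 (add q5, ¬q1):
                        ○ open, literals {q1=0, q2=0, q3=1, q5=1}.
                      branch 1.1.2.1.2.2 (add ¬q5, ¬¬q1):
                        ○ open, literals {q1=1, q2=0, q3=1, q5=0}.
              branch 1.1.2.2 (add ¬(¬q2 → ¬q2), ¬(q5 ↔ ¬q1)):
                ¬(¬q2 → ¬q2): α-rule — add ¬q2, ¬¬q2.
                × closes — contains both q2 and ¬q2.
      branch 1.2 (add ¬q2):
        ○ open, literals {q2=0, q3=1}.
  branch 2 (add ¬q3, ¬((((¬q5 ↔ ¬q3) ∨ ¬¬q5) → ((¬q2 → ¬q2) ↔ (q5 ↔ ¬q1))) ∨ ¬q2)):
    ¬((((¬q5 ↔ ¬q3) ∨ ¬¬q5) → ((¬q2 → ¬q2) ↔ (q5 ↔ ¬q1))) ∨ ¬q2): α-rule — add ¬(((¬q5 ↔ ¬q3) ∨ ¬¬q5) → ((¬q2 → ¬q2) ↔ (q5 ↔ ¬q1))), ¬¬q2.
    ¬(((¬q5 ↔ ¬q3) ∨ ¬¬q5) → ((¬q2 → ¬q2) ↔ (q5 ↔ ¬q1))): α-rule — add ((¬q5 ↔ ¬q3) ∨ ¬¬q5), ¬((¬q2 → ¬q2) ↔ (q5 ↔ ¬q1)).
    ((¬q5 ↔ ¬q3) ∨ ¬¬q5): β-rule — branch into (¬q5 ↔ ¬q3)  //  ¬¬q5.
      branch 2.1 (add (¬q5 ↔ ¬q3)):
        ¬((¬q2 → ¬q2) ↔ (q5 ↔ ¬q1)): β-rule — branch into (¬q2 → ¬q2), ¬(q5 ↔ ¬q1)  //  ¬(¬q2 → ¬q2), (q5 ↔ ¬q1).
          branch 2.1.1 (add (¬q2 → ¬q2), ¬(q5 ↔ ¬q1)):
            (¬q5 ↔ ¬q3): β-rule — branch into ¬q5, ¬q3  //  ¬¬q5, ¬¬q3.
              branch 2.1.1.1 (add ¬q5, ¬q3):
                (¬q2 → ¬q2): β-rule — branch into ¬¬q2  //  ¬q2.
                  branch 2.1.1.1.1 (add ¬¬q2):
                    ¬(q5 ↔ ¬q1): β-rule — branch into q5, ¬¬q1  //  ¬q5, ¬q1.
                      branch 2.1.1.1.1.1 (add q5, ¬¬q1):
                        × closes — contains both q5 and ¬q5.
                      branch 2.1.1.1.1.2 (add ¬q5, ¬q1):
                        ○ open, literals {q1=0, q2=1, q3=0, q5=0}.
                  branch 2.1.1.1.2 (add ¬q2):
                    × closes — contains both q2 and ¬q2.
              branch 2.1.1.2 (add ¬¬q5, ¬¬q3):
                × closes — contains both q3 and ¬q3.
          branch 2.1.2 (add ¬(¬q2 → ¬q2), (q5 ↔ ¬q1)):
            ¬(¬q2 → ¬q2): α-rule — add ¬q2, ¬¬q2.
            × closes — contains both q2 and ¬q2.
      branch 2.2 (add ¬¬q5):
        ¬¬q5: drop double negation, giving q5.
        ¬((¬q2 → ¬q2) ↔ (q5 ↔ ¬q1)): β-rule — branch into (¬q2 → ¬q2), ¬(q5 ↔ ¬q1)  //  ¬(¬q2 → ¬q2), (q5 ↔ ¬q1).
          branch 2.2.1 (add (¬q2 → ¬q2), ¬(q5 ↔ ¬q1)):
            (¬q2 → ¬q2): β-rule — branch into ¬¬q2  //  ¬q2.
              branch 2.2.1.1 (add ¬¬q2):
                ¬(q5 ↔ ¬q1): β-rule — branch into q5, ¬¬q1  //  ¬q5, ¬q1.
                  branch 2.2.1.1.1 (add q5, ¬¬q1):
                    ○ open, literals {q1=1, q2=1, q3=0, q5=1}.
                  branch 2.2.1.1.2 (add ¬q5, ¬q1):
                    × closes — contains both q5 and ¬q5.
              branch 2.2.1.2 (add ¬q2):
                × closes — contains both q2 and ¬q2.
          branch 2.2.2 (add ¬(¬q2 → ¬q2), (q5 ↔ ¬q1)):
            ¬(¬q2 → ¬q2): α-rule — add ¬q2, ¬¬q2.
            × closes — contains both q2 and ¬q2.
9 branches closed, 8 open.
Each open branch fixes some atoms; the unmentioned ones are free. Counting distinct full assignments: branch {q3=1, q5=0} (q4, q2, q1) contributes 8 new; branch {q1=0, q2=1, q3=1, q5=1} (q4) contributes 2 new; branch {q1=1, q2=1, q3=1, q5=0} (q4) contributes 0 new; branch {q1=0, q2=0, q3=1, q5=1} (q4) contributes 2 new; branch {q1=1, q2=0, q3=1, q5=0} (q4) contributes 0 new; branch {q2=0, q3=1} (q5, q4, q1) contributes 2 new; branch {q1=0, q2=1, q3=0, q5=0} (q4) contributes 2 new; branch {q1=1, q2=1, q3=0, q5=1} (q4) contributes 2 new. Total: 18.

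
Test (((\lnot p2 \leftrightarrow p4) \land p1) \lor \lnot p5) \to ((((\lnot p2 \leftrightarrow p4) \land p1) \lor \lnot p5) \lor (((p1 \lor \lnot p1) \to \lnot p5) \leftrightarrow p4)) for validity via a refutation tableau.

Assume the negation and expand:
Initial set: {\lnot ((((\lnot p2 \leftrightarrow p4) \land p1) \lor \lnot p5) \to ((((\lnot p2 \leftrightarrow p4) \land p1) \lor \lnot p5) \lor (((p1 \lor \lnot p1) \to \lnot p5) \leftrightarrow p4)))}.
\lnot ((((\lnot p2 \leftrightarrow p4) \land p1) \lor \lnot p5) \to ((((\lnot p2 \leftrightarrow p4) \land p1) \lor \lnot p5) \lor (((p1 \lor \lnot p1) \to \lnot p5) \leftrightarrow p4))): α-rule — add (((\lnot p2 \leftrightarrow p4) \land p1) \lor \lnot p5), \lnot ((((\lnot p2 \leftrightarrow p4) \land p1) \lor \lnot p5) \lor (((p1 \lor \lnot p1) \to \lnot p5) \leftrightarrow p4)).
\lnot ((((\lnot p2 \leftrightarrow p4) \land p1) \lor \lnot p5) \lor (((p1 \lor \lnot p1) \to \lnot p5) \leftrightarrow p4)): α-rule — add \lnot (((\lnot p2 \leftrightarrow p4) \land p1) \lor \lnot p5), \lnot (((p1 \lor \lnot p1) \to \lnot p5) \leftrightarrow p4).
\lnot (((\lnot p2 \leftrightarrow p4) \land p1) \lor \lnot p5): α-rule — add \lnot ((\lnot p2 \leftrightarrow p4) \land p1), \lnot \lnot p5.
(((\lnot p2 \leftrightarrow p4) \land p1) \lor \lnot p5): β-rule — branch into ((\lnot p2 \leftrightarrow p4) \land p1)  //  \lnot p5.
  branch 1 (add ((\lnot p2 \leftrightarrow p4) \land p1)):
    ((\lnot p2 \leftrightarrow p4) \land p1): α-rule — add (\lnot p2 \leftrightarrow p4), p1.
    \lnot (((p1 \lor \lnot p1) \to \lnot p5) \leftrightarrow p4): β-rule — branch into ((p1 \lor \lnot p1) \to \lnot p5), \lnot p4  //  \lnot ((p1 \lor \lnot p1) \to \lnot p5), p4.
      branch 1.1 (add ((p1 \lor \lnot p1) \to \lnot p5), \lnot p4):
        \lnot ((\lnot p2 \leftrightarrow p4) \land p1): β-rule — branch into \lnot (\lnot p2 \leftrightarrow p4)  //  \lnot p1.
          branch 1.1.1 (add \lnot (\lnot p2 \leftrightarrow p4)):
            (\lnot p2 \leftrightarrow p4): β-rule — branch into \lnot p2, p4  //  \lnot \lnot p2, \lnot p4.
              branch 1.1.1.1 (add \lnot p2, p4):
                × closes — contains both p4 and \lnot p4.
              branch 1.1.1.2 (add \lnot \lnot p2, \lnot p4):
                ((p1 \lor \lnot p1) \to \lnot p5): β-rule — branch into \lnot (p1 \lor \lnot p1)  //  \lnot p5.
                  branch 1.1.1.2.1 (add \lnot (p1 \lor \lnot p1)):
                    \lnot (p1 \lor \lnot p1): α-rule — add \lnot p1, \lnot \lnot p1.
                    × closes — contains both p1 and \lnot p1.
                  branch 1.1.1.2.2 (add \lnot p5):
                    × closes — contains both p5 and \lnot p5.
          branch 1.1.2 (add \lnot p1):
            × closes — contains both p1 and \lnot p1.
      branch 1.2 (add \lnot ((p1 \lor \lnot p1) \to \lnot p5), p4):
        \lnot ((p1 \lor \lnot p1) \to \lnot p5): α-rule — add (p1 \lor \lnot p1), \lnot \lnot p5.
        \lnot ((\lnot p2 \leftrightarrow p4) \land p1): β-rule — branch into \lnot (\lnot p2 \leftrightarrow p4)  //  \lnot p1.
          branch 1.2.1 (add \lnot (\lnot p2 \leftrightarrow p4)):
            (\lnot p2 \leftrightarrow p4): β-rule — branch into \lnot p2, p4  //  \lnot \lnot p2, \lnot p4.
              branch 1.2.1.1 (add \lnot p2, p4):
                (p1 \lor \lnot p1): β-rule — branch into p1  //  \lnot p1.
                  branch 1.2.1.1.1 (add p1):
                    \lnot (\lnot p2 \leftrightarrow p4): β-rule — branch into \lnot p2, \lnot p4  //  \lnot \lnot p2, p4.
                      branch 1.2.1.1.1.1 (add \lnot p2, \lnot p4):
                        × closes — contains both p4 and \lnot p4.
                      branch 1.2.1.1.1.2 (add \lnot \lnot p2, p4):
                        × closes — contains both p2 and \lnot p2.
                  branch 1.2.1.1.2 (add \lnot p1):
                    × closes — contains both p1 and \lnot p1.
              branch 1.2.1.2 (add \lnot \lnot p2, \lnot p4):
                × closes — contains both p4 and \lnot p4.
          branch 1.2.2 (add \lnot p1):
            × closes — contains both p1 and \lnot p1.
  branch 2 (add \lnot p5):
    × closes — contains both p5 and \lnot p5.
All 10 branches close.
Every branch closed, so the negation is unsatisfiable and the formula is valid.

Valid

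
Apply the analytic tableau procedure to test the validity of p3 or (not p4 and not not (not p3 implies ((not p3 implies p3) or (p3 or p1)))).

Assume the negation and expand:
Initial set: {not (p3 or (not p4 and not not (not p3 implies ((not p3 implies p3) or (p3 or p1)))))}.
not (p3 or (not p4 and not not (not p3 implies ((not p3 implies p3) or (p3 or p1))))): α-rule — add not p3, not (not p4 and not not (not p3 implies ((not p3 implies p3) or (p3 or p1)))).
not (not p4 and not not (not p3 implies ((not p3 implies p3) or (p3 or p1)))): β-rule — branch into not not p4  //  not not not (not p3 implies ((not p3 implies p3) or (p3 or p1))).
  branch 1 (add not not p4):
    ○ open, literals {p3=false, p4=true}.
  branch 2 (add not not not (not p3 implies ((not p3 implies p3) or (p3 or p1)))):
    not not not (not p3 implies ((not p3 implies p3) or (p3 or p1))): drop double negation, giving not (not p3 implies ((not p3 implies p3) or (p3 or p1))).
    not (not p3 implies ((not p3 implies p3) or (p3 or p1))): α-rule — add not p3, not ((not p3 implies p3) or (p3 or p1)).
    not ((not p3 implies p3) or (p3 or p1)): α-rule — add not (not p3 implies p3), not (p3 or p1).
    not (not p3 implies p3): α-rule — add not p3, not p3.
    not (p3 or p1): α-rule — add not p3, not p1.
    ○ open, literals {p1=false, p3=false}.
0 branches closed, 2 open.
An open branch gives a countermodel: p3=false, p4=true (unmentioned atoms arbitrary); under it the original formula is false.

Not valid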